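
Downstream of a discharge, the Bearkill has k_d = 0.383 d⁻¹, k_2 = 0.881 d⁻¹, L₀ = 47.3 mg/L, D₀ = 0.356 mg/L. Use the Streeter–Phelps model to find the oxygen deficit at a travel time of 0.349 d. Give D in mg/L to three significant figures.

k_d L₀/(k_2−k_d) = 0.383×47.3/(0.881−0.383) = 18.12/0.4980 = 36.38 mg/L.
e^(−k_d t) = e^(−0.383×0.3490) = 0.8749; e^(−k_2 t) = e^(−0.881×0.3490) = 0.7353.
D = 36.38 × (0.8749 − 0.7353) + 0.356 × 0.7353 = 5.077 + 0.2618 = 5.339 mg/L.

D ≈ 5.34 mg/L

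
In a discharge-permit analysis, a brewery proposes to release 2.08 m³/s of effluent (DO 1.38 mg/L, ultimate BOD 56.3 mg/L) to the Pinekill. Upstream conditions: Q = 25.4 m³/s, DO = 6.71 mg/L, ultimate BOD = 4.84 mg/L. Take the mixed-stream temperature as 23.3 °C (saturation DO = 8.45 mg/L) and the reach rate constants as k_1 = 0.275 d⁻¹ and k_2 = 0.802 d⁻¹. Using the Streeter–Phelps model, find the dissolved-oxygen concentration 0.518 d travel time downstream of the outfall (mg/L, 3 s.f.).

Mixed DO = (25.4×6.71 + 2.08×1.38)/(25.4+2.08) = 173.3/27.48 = 6.307 mg/L.
Mixed L₀ = (25.4×4.84 + 2.08×56.3)/(27.48) = 240.0/27.48 = 8.735 mg/L.
Initial deficit D₀ = C_s − DO₀ = 8.45 − 6.307 = 2.143 mg/L.
D(0.518) = [0.275×8.735/(0.802−0.275)](e^(−0.275×0.518) − e^(−0.802×0.518)) + 2.143 e^(−0.802×0.518)
= 4.558 × (0.8672 − 0.6601) + 2.143 × 0.6601 = 2.359 mg/L.
DO = 8.45 − 2.359 = 6.091 mg/L.

DO ≈ 6.09 mg/L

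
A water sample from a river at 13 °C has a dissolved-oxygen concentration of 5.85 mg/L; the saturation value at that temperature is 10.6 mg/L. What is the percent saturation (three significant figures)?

55.2 % saturation

% saturation = C/C_s × 100 = 5.85/10.6 × 100 = 55.2 %.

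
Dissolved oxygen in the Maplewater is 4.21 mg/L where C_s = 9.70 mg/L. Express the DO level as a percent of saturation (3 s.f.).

43.4 % saturation

% saturation = C/C_s × 100 = 4.21/9.70 × 100 = 43.4 %.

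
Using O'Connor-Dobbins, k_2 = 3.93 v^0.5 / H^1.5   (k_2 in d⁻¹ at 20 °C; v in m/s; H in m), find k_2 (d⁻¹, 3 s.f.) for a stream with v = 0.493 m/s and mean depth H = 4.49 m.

k_2 = 3.93 × 0.493^0.5 / 4.49^1.5 = 3.93 × 0.7021 / 9.514 = 0.2900 d⁻¹.

k_2 ≈ 0.290 d⁻¹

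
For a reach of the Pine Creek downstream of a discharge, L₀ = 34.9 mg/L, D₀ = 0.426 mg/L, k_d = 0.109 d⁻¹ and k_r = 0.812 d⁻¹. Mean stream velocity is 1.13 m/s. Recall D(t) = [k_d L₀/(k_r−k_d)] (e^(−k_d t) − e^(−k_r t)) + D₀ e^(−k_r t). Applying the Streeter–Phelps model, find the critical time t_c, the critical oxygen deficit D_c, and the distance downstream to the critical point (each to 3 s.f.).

t_c ≈ 2.74 d; D_c ≈ 3.48 mg/L; x_c ≈ 268 km

t_c = [1/(k_r−k_d)] ln[(k_r/k_d)(1 − D₀(k_r−k_d)/(k_d L₀))]
= [1/(0.812−0.109)] ln[(0.812/0.109)(1 − 0.426×0.7030/(0.109×34.9))]
= (1/0.7030) ln[7.450 × 0.9213] = 1.422 × ln(6.863) = 1.422 × 1.926 = 2.740 d.
L(t_c) = L₀ e^(−k_d t_c) = 34.9 × 0.7418 = 25.89 mg/L, and at the critical point k_r D_c = k_d L, so D_c = (0.109/0.812) × 25.89 = 3.475 mg/L.
x_c = v t_c = 1.13 m/s × 2.740 d × 86400 s/d = 267500 m ≈ 268 km.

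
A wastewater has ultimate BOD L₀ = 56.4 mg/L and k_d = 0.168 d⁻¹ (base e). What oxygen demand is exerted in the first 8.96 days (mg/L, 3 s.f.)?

y_t = L₀(1 − e^(−k_d t)) = 56.4 × (1 − e^(−0.168×8.96))
= 56.4 × (1 − 0.2220) = 56.4 × 0.7780 = 43.88 mg/L.

y ≈ 43.9 mg/L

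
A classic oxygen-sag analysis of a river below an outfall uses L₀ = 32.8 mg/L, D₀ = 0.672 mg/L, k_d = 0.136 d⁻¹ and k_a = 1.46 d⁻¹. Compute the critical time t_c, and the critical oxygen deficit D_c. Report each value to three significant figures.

t_c ≈ 1.62 d; D_c ≈ 2.45 mg/L

At the critical point dD/dt = 0, so k_d L₀ e^(−k_d t) = k_a D. Substituting D(t) from the Streeter–Phelps equation and solving for t gives
t_c = ln[(k_a/k_d)(1 − D₀(k_a−k_d)/(k_d L₀))] / (k_a−k_d).
Here k_a−k_d = 1.324 d⁻¹ and 1 − D₀(k_a−k_d)/(k_d L₀) = 1 − 0.672×1.324/(0.136×32.8) = 0.8005, so
t_c = ln(10.74 × 0.8005) / 1.324 = 2.151 / 1.324 = 1.625 d.
D_c = (k_d/k_a) L₀ e^(−k_d t_c) = (0.136/1.46) × 32.8 × e^(−0.136×1.625) = 0.09315 × 32.8 × 0.8018 = 2.450 mg/L.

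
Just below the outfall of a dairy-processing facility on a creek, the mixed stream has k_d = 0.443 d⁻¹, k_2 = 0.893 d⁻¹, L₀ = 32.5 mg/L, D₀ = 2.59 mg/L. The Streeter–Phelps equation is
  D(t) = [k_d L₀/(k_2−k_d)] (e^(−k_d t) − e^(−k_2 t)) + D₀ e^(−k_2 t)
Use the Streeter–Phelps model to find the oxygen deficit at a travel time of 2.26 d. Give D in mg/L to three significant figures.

k_d L₀/(k_2−k_d) = 0.443×32.5/(0.893−0.443) = 14.40/0.4500 = 31.99 mg/L.
e^(−k_d t) = e^(−0.443×2.260) = 0.3674; e^(−k_2 t) = e^(−0.893×2.260) = 0.1329.
D = 31.99 × (0.3674 − 0.1329) + 2.59 × 0.1329 = 7.504 + 0.3442 = 7.848 mg/L.

D ≈ 7.85 mg/L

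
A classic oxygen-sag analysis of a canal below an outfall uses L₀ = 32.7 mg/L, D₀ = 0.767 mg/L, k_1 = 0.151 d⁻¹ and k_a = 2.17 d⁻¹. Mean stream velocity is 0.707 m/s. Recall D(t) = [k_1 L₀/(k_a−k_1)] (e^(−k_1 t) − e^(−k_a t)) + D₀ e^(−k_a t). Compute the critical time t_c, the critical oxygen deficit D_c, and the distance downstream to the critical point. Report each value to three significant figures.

t_c ≈ 1.13 d; D_c ≈ 1.92 mg/L; x_c ≈ 69.2 km

At the critical point dD/dt = 0, so k_1 L₀ e^(−k_1 t) = k_a D. Substituting D(t) from the Streeter–Phelps equation and solving for t gives
t_c = ln[(k_a/k_1)(1 − D₀(k_a−k_1)/(k_1 L₀))] / (k_a−k_1).
Here k_a−k_1 = 2.019 d⁻¹ and 1 − D₀(k_a−k_1)/(k_1 L₀) = 1 − 0.767×2.019/(0.151×32.7) = 0.6864, so
t_c = ln(14.37 × 0.6864) / 2.019 = 2.289 / 2.019 = 1.134 d.
D_c = (k_1/k_a) L₀ e^(−k_1 t_c) = (0.151/2.17) × 32.7 × e^(−0.151×1.134) = 0.06959 × 32.7 × 0.8427 = 1.917 mg/L.
x_c = v t_c = 0.707 m/s × 1.134 d × 86400 s/d = 69250 m ≈ 69.2 km.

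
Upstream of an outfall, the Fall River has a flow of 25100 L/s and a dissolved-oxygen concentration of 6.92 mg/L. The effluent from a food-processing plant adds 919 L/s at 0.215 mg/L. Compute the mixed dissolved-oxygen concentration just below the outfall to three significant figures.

6.68 mg/L

Flow-weighted mixing: C = (Q_r C_r + Q_w C_w)/(Q_r + Q_w)
= (25100×6.92 + 919×0.215)/(25100 + 919) = 173900/26020 = 6.683 mg/L.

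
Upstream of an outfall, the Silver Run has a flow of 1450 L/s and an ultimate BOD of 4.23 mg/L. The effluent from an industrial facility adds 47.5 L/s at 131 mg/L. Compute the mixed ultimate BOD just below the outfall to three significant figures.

8.25 mg/L

Flow-weighted mixing: C = (Q_r C_r + Q_w C_w)/(Q_r + Q_w)
= (1450×4.23 + 47.5×131)/(1450 + 47.5) = 12360/1498 = 8.251 mg/L.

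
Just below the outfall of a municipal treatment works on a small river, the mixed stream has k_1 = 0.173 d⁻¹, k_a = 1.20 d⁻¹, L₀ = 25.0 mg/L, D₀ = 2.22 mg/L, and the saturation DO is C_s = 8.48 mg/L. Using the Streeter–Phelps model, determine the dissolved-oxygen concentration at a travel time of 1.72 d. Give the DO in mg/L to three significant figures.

k_1 L₀/(k_a−k_1) = 0.173×25.0/(1.20−0.173) = 4.325/1.027 = 4.211 mg/L.
e^(−k_1 t) = e^(−0.173×1.720) = 0.7426; e^(−k_a t) = e^(−1.20×1.720) = 0.1269.
D = 4.211 × (0.7426 − 0.1269) + 2.22 × 0.1269 = 2.593 + 0.2818 = 2.875 mg/L.
DO = C_s − D = 8.48 − 2.875 = 5.605 mg/L.

DO ≈ 5.61 mg/L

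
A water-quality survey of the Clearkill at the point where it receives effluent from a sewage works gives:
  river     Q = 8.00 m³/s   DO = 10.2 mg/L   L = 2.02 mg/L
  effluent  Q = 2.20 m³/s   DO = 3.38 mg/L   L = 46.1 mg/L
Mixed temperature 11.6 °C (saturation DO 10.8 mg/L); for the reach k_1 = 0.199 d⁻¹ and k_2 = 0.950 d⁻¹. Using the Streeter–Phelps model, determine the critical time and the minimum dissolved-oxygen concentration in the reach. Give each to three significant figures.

t_c ≈ 0.573 d; minimum DO ≈ 8.65 mg/L

Mixed DO = (8.00×10.2 + 2.20×3.38)/(8.00+2.20) = 89.04/10.20 = 8.729 mg/L.
Mixed L₀ = (8.00×2.02 + 2.20×46.1)/(10.20) = 117.6/10.20 = 11.53 mg/L.
Initial deficit D₀ = C_s − DO₀ = 10.8 − 8.729 = 2.071 mg/L.
t_c = (1/0.7510) ln[(0.950/0.199)(1 − 2.071×0.7510/(0.199×11.53))] = 1.332 × ln(1.537) = 0.5725 d.
D_c = (0.199/0.950) × 11.53 × e^(−0.199×0.5725) = 0.2095 × 11.53 × 0.8923 = 2.155 mg/L.
Minimum DO = 10.8 − 2.155 = 8.645 mg/L.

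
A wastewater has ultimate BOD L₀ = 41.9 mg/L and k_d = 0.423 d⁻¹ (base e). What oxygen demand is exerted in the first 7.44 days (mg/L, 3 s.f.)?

y_t = L₀(1 − e^(−k_d t)) = 41.9 × (1 − e^(−0.423×7.44))
= 41.9 × (1 − 0.04298) = 41.9 × 0.9570 = 40.10 mg/L.

y ≈ 40.1 mg/L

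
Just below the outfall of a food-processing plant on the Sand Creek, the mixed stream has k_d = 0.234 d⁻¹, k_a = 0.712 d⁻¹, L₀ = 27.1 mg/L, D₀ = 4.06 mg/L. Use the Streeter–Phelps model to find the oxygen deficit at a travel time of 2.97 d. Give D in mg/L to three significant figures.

D ≈ 5.51 mg/L

k_d L₀/(k_a−k_d) = 0.234×27.1/(0.712−0.234) = 6.341/0.4780 = 13.27 mg/L.
e^(−k_d t) = e^(−0.234×2.970) = 0.4991; e^(−k_a t) = e^(−0.712×2.970) = 0.1207.
D = 13.27 × (0.4991 − 0.1207) + 4.06 × 0.1207 = 5.020 + 0.4899 = 5.510 mg/L.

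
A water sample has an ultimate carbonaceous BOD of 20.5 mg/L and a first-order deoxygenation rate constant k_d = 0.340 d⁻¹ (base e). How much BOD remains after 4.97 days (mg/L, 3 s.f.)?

L ≈ 3.78 mg/L

L_t = L₀ e^(−k_d t) = 20.5 × e^(−0.340×4.97) = 20.5 × 0.1846 = 3.783 mg/L.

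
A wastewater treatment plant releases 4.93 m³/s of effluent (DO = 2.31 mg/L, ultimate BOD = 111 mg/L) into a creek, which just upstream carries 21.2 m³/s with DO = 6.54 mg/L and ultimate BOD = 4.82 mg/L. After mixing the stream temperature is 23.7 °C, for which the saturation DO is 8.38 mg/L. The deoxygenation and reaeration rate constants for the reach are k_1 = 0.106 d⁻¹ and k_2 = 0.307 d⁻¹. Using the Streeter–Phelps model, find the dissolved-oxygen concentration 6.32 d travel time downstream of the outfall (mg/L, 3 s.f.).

Mixed DO = (21.2×6.54 + 4.93×2.31)/(21.2+4.93) = 150.0/26.13 = 5.742 mg/L.
Mixed L₀ = (21.2×4.82 + 4.93×111)/(26.13) = 649.4/26.13 = 24.85 mg/L.
Initial deficit D₀ = C_s − DO₀ = 8.38 − 5.742 = 2.638 mg/L.
D(6.32) = [0.106×24.85/(0.307−0.106)](e^(−0.106×6.32) − e^(−0.307×6.32)) + 2.638 e^(−0.307×6.32)
= 13.11 × (0.5117 − 0.1437) + 2.638 × 0.1437 = 5.203 mg/L.
DO = 8.38 − 5.203 = 3.177 mg/L.

DO ≈ 3.18 mg/L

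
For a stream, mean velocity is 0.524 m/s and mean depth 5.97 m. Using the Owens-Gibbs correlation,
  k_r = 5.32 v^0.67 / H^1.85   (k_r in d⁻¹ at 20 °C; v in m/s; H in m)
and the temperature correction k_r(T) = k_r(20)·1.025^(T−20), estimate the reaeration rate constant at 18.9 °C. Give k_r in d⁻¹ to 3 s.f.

k_r ≈ 0.123 d⁻¹

k_r(20) = 5.32 × 0.524^0.67 / 5.97^1.85 = 5.32 × 0.6486 / 27.26 = 0.1266 d⁻¹.
k_r(18.9) = 0.1266 × 1.025^(18.9−20) = 0.1266 × 0.9732 = 0.1232 d⁻¹.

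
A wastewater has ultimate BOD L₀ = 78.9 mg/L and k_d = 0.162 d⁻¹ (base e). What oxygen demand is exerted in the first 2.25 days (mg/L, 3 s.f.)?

y_t = L₀(1 − e^(−k_d t)) = 78.9 × (1 − e^(−0.162×2.25))
= 78.9 × (1 − 0.6945) = 78.9 × 0.3055 = 24.10 mg/L.

y ≈ 24.1 mg/L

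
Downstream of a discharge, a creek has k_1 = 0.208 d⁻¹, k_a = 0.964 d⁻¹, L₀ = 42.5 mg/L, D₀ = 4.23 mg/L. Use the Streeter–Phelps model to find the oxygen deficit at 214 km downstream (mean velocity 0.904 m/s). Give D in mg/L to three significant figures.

D ≈ 6.08 mg/L

Travel time t = x/v = 214 km / (0.904 m/s) = 214000 m / 0.904 m/s = 236700 s = 2.740 d.
k_1 L₀/(k_a−k_1) = 0.208×42.5/(0.964−0.208) = 8.840/0.7560 = 11.69 mg/L.
e^(−k_1 t) = e^(−0.208×2.740) = 0.5656; e^(−k_a t) = e^(−0.964×2.740) = 0.07127.
D = 11.69 × (0.5656 − 0.07127) + 4.23 × 0.07127 = 5.780 + 0.3015 = 6.082 mg/L.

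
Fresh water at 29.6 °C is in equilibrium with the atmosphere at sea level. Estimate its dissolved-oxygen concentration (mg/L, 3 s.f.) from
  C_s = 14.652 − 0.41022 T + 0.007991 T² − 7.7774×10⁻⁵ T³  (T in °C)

C_s = 14.652 − 0.41022×29.6 + 0.007991×29.6² − 7.7774×10⁻⁵×29.6³ = 7.494 mg/L.

C_s ≈ 7.49 mg/L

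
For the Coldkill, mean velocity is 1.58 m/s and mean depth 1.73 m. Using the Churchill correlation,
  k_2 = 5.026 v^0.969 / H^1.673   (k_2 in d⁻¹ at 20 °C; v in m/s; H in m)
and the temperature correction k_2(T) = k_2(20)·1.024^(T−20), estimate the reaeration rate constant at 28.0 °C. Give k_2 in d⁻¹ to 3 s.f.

k_2 ≈ 3.78 d⁻¹

k_2(20) = 5.026 × 1.58^0.969 / 1.73^1.673 = 5.026 × 1.558 / 2.502 = 3.129 d⁻¹.
k_2(28.0) = 3.129 × 1.024^(28.0−20) = 3.129 × 1.209 = 3.783 d⁻¹.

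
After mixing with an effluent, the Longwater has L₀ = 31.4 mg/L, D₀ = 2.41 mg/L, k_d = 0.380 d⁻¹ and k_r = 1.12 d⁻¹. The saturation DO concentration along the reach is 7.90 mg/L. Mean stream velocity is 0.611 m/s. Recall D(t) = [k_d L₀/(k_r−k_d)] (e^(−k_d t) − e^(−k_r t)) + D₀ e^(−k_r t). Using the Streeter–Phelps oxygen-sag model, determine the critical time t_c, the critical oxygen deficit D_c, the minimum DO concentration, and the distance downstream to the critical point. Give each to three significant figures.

t_c ≈ 1.24 d; D_c ≈ 6.65 mg/L; min DO ≈ 1.25 mg/L; x_c ≈ 65.6 km

At the critical point dD/dt = 0, so k_d L₀ e^(−k_d t) = k_r D. Substituting D(t) from the Streeter–Phelps equation and solving for t gives
t_c = ln[(k_r/k_d)(1 − D₀(k_r−k_d)/(k_d L₀))] / (k_r−k_d).
Here k_r−k_d = 0.7400 d⁻¹ and 1 − D₀(k_r−k_d)/(k_d L₀) = 1 − 2.41×0.7400/(0.380×31.4) = 0.8505, so
t_c = ln(2.947 × 0.8505) / 0.7400 = 0.9190 / 0.7400 = 1.242 d.
D_c = (k_d/k_r) L₀ e^(−k_d t_c) = (0.380/1.12) × 31.4 × e^(−0.380×1.242) = 0.3393 × 31.4 × 0.6238 = 6.646 mg/L.
Minimum DO = C_s − D_c = 7.90 − 6.646 = 1.254 mg/L.
x_c = v t_c = 0.611 m/s × 1.242 d × 86400 s/d = 65560 m ≈ 65.6 km.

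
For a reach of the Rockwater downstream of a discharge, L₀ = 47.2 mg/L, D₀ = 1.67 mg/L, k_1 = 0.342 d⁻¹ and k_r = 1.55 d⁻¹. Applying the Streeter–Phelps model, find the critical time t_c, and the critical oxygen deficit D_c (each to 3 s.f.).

t_c = [1/(k_r−k_1)] ln[(k_r/k_1)(1 − D₀(k_r−k_1)/(k_1 L₀))]
= [1/(1.55−0.342)] ln[(1.55/0.342)(1 − 1.67×1.208/(0.342×47.2))]
= (1/1.208) ln[4.532 × 0.8750] = 0.8278 × ln(3.966) = 0.8278 × 1.378 = 1.140 d.
D_c = (k_1/k_r) L₀ e^(−k_1 t_c) = (0.342/1.55) × 47.2 × e^(−0.342×1.140) = 0.2206 × 47.2 × 0.6770 = 7.051 mg/L.

t_c ≈ 1.14 d; D_c ≈ 7.05 mg/L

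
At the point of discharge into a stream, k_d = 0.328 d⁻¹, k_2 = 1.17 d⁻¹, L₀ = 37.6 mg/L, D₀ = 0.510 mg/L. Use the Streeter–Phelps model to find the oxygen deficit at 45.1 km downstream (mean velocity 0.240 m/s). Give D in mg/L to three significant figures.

D ≈ 6.07 mg/L

Travel time t = x/v = 45.1 km / (0.240 m/s) = 45100 m / 0.240 m/s = 187900 s = 2.175 d.
k_d L₀/(k_2−k_d) = 0.328×37.6/(1.17−0.328) = 12.33/0.8420 = 14.65 mg/L.
e^(−k_d t) = e^(−0.328×2.175) = 0.4900; e^(−k_2 t) = e^(−1.17×2.175) = 0.07850.
D = 14.65 × (0.4900 − 0.07850) + 0.510 × 0.07850 = 6.027 + 0.04003 = 6.067 mg/L.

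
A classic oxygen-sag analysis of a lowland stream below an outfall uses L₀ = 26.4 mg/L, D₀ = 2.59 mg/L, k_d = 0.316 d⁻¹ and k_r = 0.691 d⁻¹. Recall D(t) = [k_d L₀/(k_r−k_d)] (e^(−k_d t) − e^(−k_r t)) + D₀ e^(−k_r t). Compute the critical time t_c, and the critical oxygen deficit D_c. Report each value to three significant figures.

t_c ≈ 1.76 d; D_c ≈ 6.93 mg/L

t_c = [1/(k_r−k_d)] ln[(k_r/k_d)(1 − D₀(k_r−k_d)/(k_d L₀))]
= [1/(0.691−0.316)] ln[(0.691/0.316)(1 − 2.59×0.3750/(0.316×26.4))]
= (1/0.3750) ln[2.187 × 0.8836] = 2.667 × ln(1.932) = 2.667 × 0.6586 = 1.756 d.
D_c = (k_d/k_r) L₀ e^(−k_d t_c) = (0.316/0.691) × 26.4 × e^(−0.316×1.756) = 0.4573 × 26.4 × 0.5741 = 6.931 mg/L.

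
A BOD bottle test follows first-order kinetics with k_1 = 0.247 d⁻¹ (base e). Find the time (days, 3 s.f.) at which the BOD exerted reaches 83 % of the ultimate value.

y/L₀ = 1 − e^(−k_1 t) = 0.83 ⇒ e^(−k_1 t) = 0.170
t = −ln(0.170) / 0.247 = 1.772 / 0.247 = 7.174 d.

t ≈ 7.17 d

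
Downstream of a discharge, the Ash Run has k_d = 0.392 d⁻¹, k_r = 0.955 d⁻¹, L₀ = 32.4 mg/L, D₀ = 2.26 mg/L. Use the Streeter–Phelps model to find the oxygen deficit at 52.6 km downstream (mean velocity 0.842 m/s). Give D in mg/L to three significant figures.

Travel time t = x/v = 52.6 km / (0.842 m/s) = 52600 m / 0.842 m/s = 62470 s = 0.7230 d.
k_d L₀/(k_r−k_d) = 0.392×32.4/(0.955−0.392) = 12.70/0.5630 = 22.56 mg/L.
e^(−k_d t) = e^(−0.392×0.7230) = 0.7532; e^(−k_r t) = e^(−0.955×0.7230) = 0.5013.
D = 22.56 × (0.7532 − 0.5013) + 2.26 × 0.5013 = 5.682 + 1.133 = 6.815 mg/L.

D ≈ 6.81 mg/L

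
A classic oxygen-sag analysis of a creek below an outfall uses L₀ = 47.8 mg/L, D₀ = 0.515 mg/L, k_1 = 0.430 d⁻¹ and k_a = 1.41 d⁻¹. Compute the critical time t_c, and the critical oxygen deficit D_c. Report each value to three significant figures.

At the critical point dD/dt = 0, so k_1 L₀ e^(−k_1 t) = k_a D. Substituting D(t) from the Streeter–Phelps equation and solving for t gives
t_c = ln[(k_a/k_1)(1 − D₀(k_a−k_1)/(k_1 L₀))] / (k_a−k_1).
Here k_a−k_1 = 0.9800 d⁻¹ and 1 − D₀(k_a−k_1)/(k_1 L₀) = 1 − 0.515×0.9800/(0.430×47.8) = 0.9754, so
t_c = ln(3.279 × 0.9754) / 0.9800 = 1.163 / 0.9800 = 1.186 d.
L(t_c) = L₀ e^(−k_1 t_c) = 47.8 × 0.6004 = 28.70 mg/L, and at the critical point k_a D_c = k_1 L, so D_c = (0.430/1.41) × 28.70 = 8.752 mg/L.

t_c ≈ 1.19 d; D_c ≈ 8.75 mg/L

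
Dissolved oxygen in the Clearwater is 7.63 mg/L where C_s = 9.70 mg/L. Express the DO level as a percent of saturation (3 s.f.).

78.7 % saturation

% saturation = C/C_s × 100 = 7.63/9.70 × 100 = 78.7 %.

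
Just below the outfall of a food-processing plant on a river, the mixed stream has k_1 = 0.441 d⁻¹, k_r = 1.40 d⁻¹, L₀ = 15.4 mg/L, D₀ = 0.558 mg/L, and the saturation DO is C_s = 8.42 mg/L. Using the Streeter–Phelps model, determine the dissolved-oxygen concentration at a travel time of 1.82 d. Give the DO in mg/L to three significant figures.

k_1 L₀/(k_r−k_1) = 0.441×15.4/(1.40−0.441) = 6.791/0.9590 = 7.082 mg/L.
e^(−k_1 t) = e^(−0.441×1.820) = 0.4482; e^(−k_r t) = e^(−1.40×1.820) = 0.07824.
D = 7.082 × (0.4482 − 0.07824) + 0.558 × 0.07824 = 2.620 + 0.04366 = 2.663 mg/L.
DO = C_s − D = 8.42 − 2.663 = 5.757 mg/L.

DO ≈ 5.76 mg/L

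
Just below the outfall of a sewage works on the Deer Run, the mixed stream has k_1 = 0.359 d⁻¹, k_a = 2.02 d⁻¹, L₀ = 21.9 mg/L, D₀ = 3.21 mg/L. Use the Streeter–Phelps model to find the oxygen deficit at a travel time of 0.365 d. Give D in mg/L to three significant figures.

k_1 L₀/(k_a−k_1) = 0.359×21.9/(2.02−0.359) = 7.862/1.661 = 4.733 mg/L.
e^(−k_1 t) = e^(−0.359×0.3650) = 0.8772; e^(−k_a t) = e^(−2.02×0.3650) = 0.4784.
D = 4.733 × (0.8772 − 0.4784) + 3.21 × 0.4784 = 1.888 + 1.536 = 3.423 mg/L.

D ≈ 3.42 mg/L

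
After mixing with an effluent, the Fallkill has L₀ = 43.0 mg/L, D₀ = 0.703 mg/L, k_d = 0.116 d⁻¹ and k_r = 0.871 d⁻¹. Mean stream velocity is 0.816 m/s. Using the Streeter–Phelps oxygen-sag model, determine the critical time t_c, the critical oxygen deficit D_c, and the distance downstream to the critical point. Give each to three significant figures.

t_c = [1/(k_r−k_d)] ln[(k_r/k_d)(1 − D₀(k_r−k_d)/(k_d L₀))]
= [1/(0.871−0.116)] ln[(0.871/0.116)(1 − 0.703×0.7550/(0.116×43.0))]
= (1/0.7550) ln[7.509 × 0.8936] = 1.325 × ln(6.710) = 1.325 × 1.904 = 2.521 d.
D_c = (k_d/k_r) L₀ e^(−k_d t_c) = (0.116/0.871) × 43.0 × e^(−0.116×2.521) = 0.1332 × 43.0 × 0.7464 = 4.275 mg/L.
x_c = v t_c = 0.816 m/s × 2.521 d × 86400 s/d = 177800 m ≈ 178 km.

t_c ≈ 2.52 d; D_c ≈ 4.27 mg/L; x_c ≈ 178 km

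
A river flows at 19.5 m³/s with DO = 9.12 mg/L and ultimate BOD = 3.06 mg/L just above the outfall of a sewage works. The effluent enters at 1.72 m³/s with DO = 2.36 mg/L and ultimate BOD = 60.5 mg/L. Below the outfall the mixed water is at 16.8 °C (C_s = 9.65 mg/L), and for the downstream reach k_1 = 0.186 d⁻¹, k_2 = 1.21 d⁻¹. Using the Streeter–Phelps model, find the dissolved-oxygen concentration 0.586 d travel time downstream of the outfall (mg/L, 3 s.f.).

Mixed DO = (19.5×9.12 + 1.72×2.36)/(19.5+1.72) = 181.9/21.22 = 8.572 mg/L.
Mixed L₀ = (19.5×3.06 + 1.72×60.5)/(21.22) = 163.7/21.22 = 7.716 mg/L.
Initial deficit D₀ = C_s − DO₀ = 9.65 − 8.572 = 1.078 mg/L.
D(0.586) = [0.186×7.716/(1.21−0.186)](e^(−0.186×0.586) − e^(−1.21×0.586)) + 1.078 e^(−1.21×0.586)
= 1.402 × (0.8967 − 0.4921) + 1.078 × 0.4921 = 1.098 mg/L.
DO = 9.65 − 1.098 = 8.552 mg/L.

DO ≈ 8.55 mg/L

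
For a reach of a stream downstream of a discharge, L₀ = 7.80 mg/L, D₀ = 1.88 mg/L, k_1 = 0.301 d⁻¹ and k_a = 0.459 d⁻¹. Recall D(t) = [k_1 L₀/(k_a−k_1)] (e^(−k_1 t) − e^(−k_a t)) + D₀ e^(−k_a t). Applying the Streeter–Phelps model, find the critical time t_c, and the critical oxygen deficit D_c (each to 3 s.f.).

t_c = [1/(k_a−k_1)] ln[(k_a/k_1)(1 − D₀(k_a−k_1)/(k_1 L₀))]
= [1/(0.459−0.301)] ln[(0.459/0.301)(1 − 1.88×0.1580/(0.301×7.80))]
= (1/0.1580) ln[1.525 × 0.8735] = 6.329 × ln(1.332) = 6.329 × 0.2867 = 1.814 d.
L(t_c) = L₀ e^(−k_1 t_c) = 7.80 × 0.5792 = 4.518 mg/L, and at the critical point k_a D_c = k_1 L, so D_c = (0.301/0.459) × 4.518 = 2.963 mg/L.

t_c ≈ 1.81 d; D_c ≈ 2.96 mg/L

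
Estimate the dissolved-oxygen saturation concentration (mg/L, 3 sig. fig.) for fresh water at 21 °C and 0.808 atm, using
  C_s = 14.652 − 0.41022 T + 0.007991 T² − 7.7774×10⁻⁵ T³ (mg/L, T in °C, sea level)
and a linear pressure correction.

At sea level: C_s = 14.652 − 0.41022×21 + 0.007991×21² − 7.7774×10⁻⁵×21³ = 8.841 mg/L.
Pressure correction: C_s' = 8.841 × 0.808 = 7.144 mg/L.

C_s ≈ 7.14 mg/L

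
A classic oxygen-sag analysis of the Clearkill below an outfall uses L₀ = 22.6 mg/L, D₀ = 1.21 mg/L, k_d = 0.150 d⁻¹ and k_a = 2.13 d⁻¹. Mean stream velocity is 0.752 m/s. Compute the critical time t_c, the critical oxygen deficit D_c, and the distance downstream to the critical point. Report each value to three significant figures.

t_c ≈ 0.721 d; D_c ≈ 1.43 mg/L; x_c ≈ 46.8 km

At the critical point dD/dt = 0, so k_d L₀ e^(−k_d t) = k_a D. Substituting D(t) from the Streeter–Phelps equation and solving for t gives
t_c = ln[(k_a/k_d)(1 − D₀(k_a−k_d)/(k_d L₀))] / (k_a−k_d).
Here k_a−k_d = 1.980 d⁻¹ and 1 − D₀(k_a−k_d)/(k_d L₀) = 1 − 1.21×1.980/(0.150×22.6) = 0.2933, so
t_c = ln(14.20 × 0.2933) / 1.980 = 1.427 / 1.980 = 0.7205 d.
L(t_c) = L₀ e^(−k_d t_c) = 22.6 × 0.8976 = 20.28 mg/L, and at the critical point k_a D_c = k_d L, so D_c = (0.150/2.13) × 20.28 = 1.429 mg/L.
x_c = v t_c = 0.752 m/s × 0.7205 d × 86400 s/d = 46810 m ≈ 46.8 km.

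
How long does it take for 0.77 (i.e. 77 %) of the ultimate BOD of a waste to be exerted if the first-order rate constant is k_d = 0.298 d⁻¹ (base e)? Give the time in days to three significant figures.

t ≈ 4.93 d

y/L₀ = 1 − e^(−k_d t) = 0.77 ⇒ e^(−k_d t) = 0.230
t = −ln(0.230) / 0.298 = 1.470 / 0.298 = 4.932 d.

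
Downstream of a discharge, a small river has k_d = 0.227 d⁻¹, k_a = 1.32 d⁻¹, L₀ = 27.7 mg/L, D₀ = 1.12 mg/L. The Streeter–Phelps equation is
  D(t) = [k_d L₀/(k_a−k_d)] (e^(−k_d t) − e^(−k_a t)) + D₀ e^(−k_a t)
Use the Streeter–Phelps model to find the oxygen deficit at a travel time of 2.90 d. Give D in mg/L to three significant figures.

k_d L₀/(k_a−k_d) = 0.227×27.7/(1.32−0.227) = 6.288/1.093 = 5.753 mg/L.
e^(−k_d t) = e^(−0.227×2.900) = 0.5177; e^(−k_a t) = e^(−1.32×2.900) = 0.02175.
D = 5.753 × (0.5177 − 0.02175) + 1.12 × 0.02175 = 2.853 + 0.02436 = 2.878 mg/L.

D ≈ 2.88 mg/L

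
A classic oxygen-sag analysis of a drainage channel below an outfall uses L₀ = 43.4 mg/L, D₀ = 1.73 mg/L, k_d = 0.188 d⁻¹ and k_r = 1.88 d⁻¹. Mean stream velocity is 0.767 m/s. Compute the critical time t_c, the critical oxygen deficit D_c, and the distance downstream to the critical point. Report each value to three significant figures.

t_c = [1/(k_r−k_d)] ln[(k_r/k_d)(1 − D₀(k_r−k_d)/(k_d L₀))]
= [1/(1.88−0.188)] ln[(1.88/0.188)(1 − 1.73×1.692/(0.188×43.4))]
= (1/1.692) ln[10.00 × 0.6412] = 0.5910 × ln(6.412) = 0.5910 × 1.858 = 1.098 d.
L(t_c) = L₀ e^(−k_d t_c) = 43.4 × 0.8134 = 35.30 mg/L, and at the critical point k_r D_c = k_d L, so D_c = (0.188/1.88) × 35.30 = 3.530 mg/L.
x_c = v t_c = 0.767 m/s × 1.098 d × 86400 s/d = 72780 m ≈ 72.8 km.

t_c ≈ 1.10 d; D_c ≈ 3.53 mg/L; x_c ≈ 72.8 km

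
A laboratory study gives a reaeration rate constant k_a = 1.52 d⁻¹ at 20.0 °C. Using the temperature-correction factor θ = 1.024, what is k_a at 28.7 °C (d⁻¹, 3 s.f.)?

k_a(T₂) = k_a(T₁) · θ^(T₂−T₁) = 1.52 × 1.024^(28.7−20.0)
= 1.52 × 1.024^8.70 = 1.52 × 1.229 = 1.868 d⁻¹.

k_a ≈ 1.87 d⁻¹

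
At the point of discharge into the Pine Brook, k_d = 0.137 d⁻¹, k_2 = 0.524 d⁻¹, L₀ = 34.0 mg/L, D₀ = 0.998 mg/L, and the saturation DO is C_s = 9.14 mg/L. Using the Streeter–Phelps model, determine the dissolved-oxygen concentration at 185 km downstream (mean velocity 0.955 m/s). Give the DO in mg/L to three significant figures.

Travel time t = x/v = 185 km / (0.955 m/s) = 185000 m / 0.955 m/s = 193700 s = 2.242 d.
k_d L₀/(k_2−k_d) = 0.137×34.0/(0.524−0.137) = 4.658/0.3870 = 12.04 mg/L.
e^(−k_d t) = e^(−0.137×2.242) = 0.7355; e^(−k_2 t) = e^(−0.524×2.242) = 0.3089.
D = 12.04 × (0.7355 − 0.3089) + 0.998 × 0.3089 = 5.135 + 0.3082 = 5.444 mg/L.
DO = C_s − D = 9.14 − 5.444 = 3.696 mg/L.

DO ≈ 3.70 mg/L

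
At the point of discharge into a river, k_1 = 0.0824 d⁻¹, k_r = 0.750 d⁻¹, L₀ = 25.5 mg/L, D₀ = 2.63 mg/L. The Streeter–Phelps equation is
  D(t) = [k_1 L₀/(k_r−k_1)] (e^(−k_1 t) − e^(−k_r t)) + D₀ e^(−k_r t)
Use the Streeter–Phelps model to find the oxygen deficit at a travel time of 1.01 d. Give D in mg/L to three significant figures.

k_1 L₀/(k_r−k_1) = 0.0824×25.5/(0.750−0.0824) = 2.101/0.6676 = 3.147 mg/L.
e^(−k_1 t) = e^(−0.0824×1.010) = 0.9201; e^(−k_r t) = e^(−0.750×1.010) = 0.4688.
D = 3.147 × (0.9201 − 0.4688) + 2.63 × 0.4688 = 1.420 + 1.233 = 2.653 mg/L.

D ≈ 2.65 mg/L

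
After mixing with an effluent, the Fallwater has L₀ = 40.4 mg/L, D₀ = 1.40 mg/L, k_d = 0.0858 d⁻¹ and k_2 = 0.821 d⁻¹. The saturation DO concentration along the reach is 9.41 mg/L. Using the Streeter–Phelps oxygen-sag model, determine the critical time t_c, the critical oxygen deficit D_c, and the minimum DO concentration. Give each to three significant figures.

With k_2/k_d = 9.569 and 1 − D₀(k_2−k_d)/(k_d L₀) = 0.7031,
t_c = ln(9.569 × 0.7031) / (0.821 − 0.0858) = ln(6.727) / 0.7352 = 1.906/0.7352 = 2.593 d.
L(t_c) = L₀ e^(−k_d t_c) = 40.4 × 0.8005 = 32.34 mg/L, and at the critical point k_2 D_c = k_d L, so D_c = (0.0858/0.821) × 32.34 = 3.380 mg/L.
Minimum DO = C_s − D_c = 9.41 − 3.380 = 6.030 mg/L.

t_c ≈ 2.59 d; D_c ≈ 3.38 mg/L; min DO ≈ 6.03 mg/L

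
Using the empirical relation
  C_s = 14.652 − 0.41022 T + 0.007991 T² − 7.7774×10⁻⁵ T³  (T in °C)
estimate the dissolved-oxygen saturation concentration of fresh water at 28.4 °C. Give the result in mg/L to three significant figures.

C_s ≈ 7.67 mg/L

C_s = 14.652 − 0.41022×28.4 + 0.007991×28.4² − 7.7774×10⁻⁵×28.4³ = 7.665 mg/L.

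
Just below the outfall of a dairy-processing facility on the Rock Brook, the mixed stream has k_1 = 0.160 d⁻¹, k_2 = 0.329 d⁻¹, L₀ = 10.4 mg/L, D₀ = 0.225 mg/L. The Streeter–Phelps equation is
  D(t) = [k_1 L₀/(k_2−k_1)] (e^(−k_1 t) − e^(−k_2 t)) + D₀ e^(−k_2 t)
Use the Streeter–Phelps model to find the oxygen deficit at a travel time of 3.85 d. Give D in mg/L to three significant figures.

D ≈ 2.61 mg/L

k_1 L₀/(k_2−k_1) = 0.160×10.4/(0.329−0.160) = 1.664/0.1690 = 9.846 mg/L.
e^(−k_1 t) = e^(−0.160×3.850) = 0.5401; e^(−k_2 t) = e^(−0.329×3.850) = 0.2818.
D = 9.846 × (0.5401 − 0.2818) + 0.225 × 0.2818 = 2.544 + 0.06340 = 2.607 mg/L.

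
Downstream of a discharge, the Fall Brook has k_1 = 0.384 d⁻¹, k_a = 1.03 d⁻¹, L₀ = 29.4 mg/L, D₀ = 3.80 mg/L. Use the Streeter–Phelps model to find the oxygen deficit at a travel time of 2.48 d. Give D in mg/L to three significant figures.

k_1 L₀/(k_a−k_1) = 0.384×29.4/(1.03−0.384) = 11.29/0.6460 = 17.48 mg/L.
e^(−k_1 t) = e^(−0.384×2.480) = 0.3858; e^(−k_a t) = e^(−1.03×2.480) = 0.07774.
D = 17.48 × (0.3858 − 0.07774) + 3.80 × 0.07774 = 5.385 + 0.2954 = 5.680 mg/L.

D ≈ 5.68 mg/L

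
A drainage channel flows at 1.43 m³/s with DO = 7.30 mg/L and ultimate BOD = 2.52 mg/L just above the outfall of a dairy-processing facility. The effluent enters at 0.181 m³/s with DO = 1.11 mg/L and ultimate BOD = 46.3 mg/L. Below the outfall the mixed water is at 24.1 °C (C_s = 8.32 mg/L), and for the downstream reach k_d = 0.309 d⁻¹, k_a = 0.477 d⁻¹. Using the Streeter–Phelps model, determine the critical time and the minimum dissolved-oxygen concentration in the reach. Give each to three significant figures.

t_c ≈ 1.79 d; minimum DO ≈ 5.55 mg/L

Mixed DO = (1.43×7.30 + 0.181×1.11)/(1.43+0.181) = 10.64/1.611 = 6.605 mg/L.
Mixed L₀ = (1.43×2.52 + 0.181×46.3)/(1.611) = 11.98/1.611 = 7.439 mg/L.
Initial deficit D₀ = C_s − DO₀ = 8.32 − 6.605 = 1.715 mg/L.
t_c = (1/0.1680) ln[(0.477/0.309)(1 − 1.715×0.1680/(0.309×7.439))] = 5.952 × ln(1.350) = 1.787 d.
D_c = (0.309/0.477) × 7.439 × e^(−0.309×1.787) = 0.6478 × 7.439 × 0.5757 = 2.774 mg/L.
Minimum DO = 8.32 − 2.774 = 5.546 mg/L.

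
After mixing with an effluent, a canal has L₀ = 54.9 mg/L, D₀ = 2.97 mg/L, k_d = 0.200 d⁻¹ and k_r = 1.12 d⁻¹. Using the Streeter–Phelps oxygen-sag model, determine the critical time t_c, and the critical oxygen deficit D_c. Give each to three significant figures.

t_c = [1/(k_r−k_d)] ln[(k_r/k_d)(1 − D₀(k_r−k_d)/(k_d L₀))]
= [1/(1.12−0.200)] ln[(1.12/0.200)(1 − 2.97×0.9200/(0.200×54.9))]
= (1/0.9200) ln[5.600 × 0.7511] = 1.087 × ln(4.206) = 1.087 × 1.437 = 1.562 d.
L(t_c) = L₀ e^(−k_d t_c) = 54.9 × 0.7318 = 40.17 mg/L, and at the critical point k_r D_c = k_d L, so D_c = (0.200/1.12) × 40.17 = 7.174 mg/L.

t_c ≈ 1.56 d; D_c ≈ 7.17 mg/L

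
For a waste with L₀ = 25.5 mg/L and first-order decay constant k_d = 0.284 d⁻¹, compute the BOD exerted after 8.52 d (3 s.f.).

y_t = L₀(1 − e^(−k_d t)) = 25.5 × (1 − e^(−0.284×8.52))
= 25.5 × (1 − 0.08895) = 25.5 × 0.9110 = 23.23 mg/L.

y ≈ 23.2 mg/L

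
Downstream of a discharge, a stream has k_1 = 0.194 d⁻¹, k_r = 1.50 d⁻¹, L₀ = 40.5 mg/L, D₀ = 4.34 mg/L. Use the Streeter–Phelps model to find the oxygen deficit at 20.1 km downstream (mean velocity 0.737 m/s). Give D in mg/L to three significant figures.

D ≈ 4.61 mg/L

Travel time t = x/v = 20.1 km / (0.737 m/s) = 20100 m / 0.737 m/s = 27270 s = 0.3157 d.
k_1 L₀/(k_r−k_1) = 0.194×40.5/(1.50−0.194) = 7.857/1.306 = 6.016 mg/L.
e^(−k_1 t) = e^(−0.194×0.3157) = 0.9406; e^(−k_r t) = e^(−1.50×0.3157) = 0.6228.
D = 6.016 × (0.9406 − 0.6228) + 4.34 × 0.6228 = 1.912 + 2.703 = 4.615 mg/L.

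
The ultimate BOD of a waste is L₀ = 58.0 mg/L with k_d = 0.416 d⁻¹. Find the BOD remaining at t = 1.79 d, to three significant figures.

L ≈ 27.5 mg/L

L_t = L₀ e^(−k_d t) = 58.0 × e^(−0.416×1.79) = 58.0 × 0.4749 = 27.54 mg/L.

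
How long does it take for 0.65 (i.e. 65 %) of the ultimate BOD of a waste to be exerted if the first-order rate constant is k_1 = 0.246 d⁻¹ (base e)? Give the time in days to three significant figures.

t ≈ 4.27 d

y/L₀ = 1 − e^(−k_1 t) = 0.65 ⇒ e^(−k_1 t) = 0.350
t = −ln(0.350) / 0.246 = 1.050 / 0.246 = 4.268 d.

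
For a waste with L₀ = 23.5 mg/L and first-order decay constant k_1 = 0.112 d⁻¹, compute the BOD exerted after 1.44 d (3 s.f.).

y ≈ 3.50 mg/L

y_t = L₀(1 − e^(−k_1 t)) = 23.5 × (1 − e^(−0.112×1.44))
= 23.5 × (1 − 0.8511) = 23.5 × 0.1489 = 3.500 mg/L.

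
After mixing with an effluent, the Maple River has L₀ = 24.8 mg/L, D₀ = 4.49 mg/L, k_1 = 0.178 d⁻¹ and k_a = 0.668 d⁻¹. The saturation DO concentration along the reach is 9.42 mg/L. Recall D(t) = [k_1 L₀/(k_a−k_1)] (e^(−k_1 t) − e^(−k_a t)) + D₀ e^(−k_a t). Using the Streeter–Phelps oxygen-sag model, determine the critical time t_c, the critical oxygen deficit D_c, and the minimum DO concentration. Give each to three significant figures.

At the critical point dD/dt = 0, so k_1 L₀ e^(−k_1 t) = k_a D. Substituting D(t) from the Streeter–Phelps equation and solving for t gives
t_c = ln[(k_a/k_1)(1 − D₀(k_a−k_1)/(k_1 L₀))] / (k_a−k_1).
Here k_a−k_1 = 0.4900 d⁻¹ and 1 − D₀(k_a−k_1)/(k_1 L₀) = 1 − 4.49×0.4900/(0.178×24.8) = 0.5016, so
t_c = ln(3.753 × 0.5016) / 0.4900 = 0.6326 / 0.4900 = 1.291 d.
L(t_c) = L₀ e^(−k_1 t_c) = 24.8 × 0.7947 = 19.71 mg/L, and at the critical point k_a D_c = k_1 L, so D_c = (0.178/0.668) × 19.71 = 5.252 mg/L.
Minimum DO = C_s − D_c = 9.42 − 5.252 = 4.168 mg/L.

t_c ≈ 1.29 d; D_c ≈ 5.25 mg/L; min DO ≈ 4.17 mg/L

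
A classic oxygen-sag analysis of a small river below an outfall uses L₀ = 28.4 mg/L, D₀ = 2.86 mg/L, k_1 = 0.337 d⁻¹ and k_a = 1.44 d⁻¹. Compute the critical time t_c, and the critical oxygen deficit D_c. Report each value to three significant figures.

t_c = [1/(k_a−k_1)] ln[(k_a/k_1)(1 − D₀(k_a−k_1)/(k_1 L₀))]
= [1/(1.44−0.337)] ln[(1.44/0.337)(1 − 2.86×1.103/(0.337×28.4))]
= (1/1.103) ln[4.273 × 0.6704] = 0.9066 × ln(2.865) = 0.9066 × 1.052 = 0.9542 d.
D_c = (k_1/k_a) L₀ e^(−k_1 t_c) = (0.337/1.44) × 28.4 × e^(−0.337×0.9542) = 0.2340 × 28.4 × 0.7250 = 4.819 mg/L.

t_c ≈ 0.954 d; D_c ≈ 4.82 mg/L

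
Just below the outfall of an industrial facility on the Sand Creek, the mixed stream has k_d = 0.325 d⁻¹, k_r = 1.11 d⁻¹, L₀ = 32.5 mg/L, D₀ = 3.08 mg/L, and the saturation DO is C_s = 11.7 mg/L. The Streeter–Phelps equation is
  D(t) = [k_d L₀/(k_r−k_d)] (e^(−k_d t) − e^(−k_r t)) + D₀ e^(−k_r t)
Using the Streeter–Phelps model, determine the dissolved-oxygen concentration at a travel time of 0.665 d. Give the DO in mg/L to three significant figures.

k_d L₀/(k_r−k_d) = 0.325×32.5/(1.11−0.325) = 10.56/0.7850 = 13.46 mg/L.
e^(−k_d t) = e^(−0.325×0.6650) = 0.8056; e^(−k_r t) = e^(−1.11×0.6650) = 0.4780.
D = 13.46 × (0.8056 − 0.4780) + 3.08 × 0.4780 = 4.408 + 1.472 = 5.881 mg/L.
DO = C_s − D = 11.7 − 5.881 = 5.819 mg/L.

DO ≈ 5.82 mg/L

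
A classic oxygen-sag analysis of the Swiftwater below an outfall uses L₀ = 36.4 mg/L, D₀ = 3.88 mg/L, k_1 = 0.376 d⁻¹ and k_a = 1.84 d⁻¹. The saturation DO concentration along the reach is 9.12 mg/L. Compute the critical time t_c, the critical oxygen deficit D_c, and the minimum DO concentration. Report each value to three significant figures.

t_c = [1/(k_a−k_1)] ln[(k_a/k_1)(1 − D₀(k_a−k_1)/(k_1 L₀))]
= [1/(1.84−0.376)] ln[(1.84/0.376)(1 − 3.88×1.464/(0.376×36.4))]
= (1/1.464) ln[4.894 × 0.5850] = 0.6831 × ln(2.863) = 0.6831 × 1.052 = 0.7184 d.
L(t_c) = L₀ e^(−k_1 t_c) = 36.4 × 0.7633 = 27.78 mg/L, and at the critical point k_a D_c = k_1 L, so D_c = (0.376/1.84) × 27.78 = 5.678 mg/L.
Minimum DO = C_s − D_c = 9.12 − 5.678 = 3.442 mg/L.

t_c ≈ 0.718 d; D_c ≈ 5.68 mg/L; min DO ≈ 3.44 mg/L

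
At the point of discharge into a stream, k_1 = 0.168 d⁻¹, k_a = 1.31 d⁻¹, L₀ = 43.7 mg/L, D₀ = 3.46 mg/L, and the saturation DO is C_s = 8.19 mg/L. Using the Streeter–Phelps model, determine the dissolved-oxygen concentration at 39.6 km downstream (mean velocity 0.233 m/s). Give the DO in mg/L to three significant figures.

Travel time t = x/v = 39.6 km / (0.233 m/s) = 39600 m / 0.233 m/s = 170000 s = 1.967 d.
k_1 L₀/(k_a−k_1) = 0.168×43.7/(1.31−0.168) = 7.342/1.142 = 6.429 mg/L.
e^(−k_1 t) = e^(−0.168×1.967) = 0.7186; e^(−k_a t) = e^(−1.31×1.967) = 0.07601.
D = 6.429 × (0.7186 − 0.07601) + 3.46 × 0.07601 = 4.131 + 0.2630 = 4.394 mg/L.
DO = C_s − D = 8.19 − 4.394 = 3.796 mg/L.

DO ≈ 3.80 mg/L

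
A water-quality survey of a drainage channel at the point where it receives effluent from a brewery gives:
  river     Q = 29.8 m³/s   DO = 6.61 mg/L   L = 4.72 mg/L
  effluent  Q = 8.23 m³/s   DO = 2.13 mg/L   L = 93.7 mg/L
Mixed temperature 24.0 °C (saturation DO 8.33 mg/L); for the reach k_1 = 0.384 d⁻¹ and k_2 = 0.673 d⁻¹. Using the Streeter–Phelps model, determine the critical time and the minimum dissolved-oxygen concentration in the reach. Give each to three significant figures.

Mixed DO = (29.8×6.61 + 8.23×2.13)/(29.8+8.23) = 214.5/38.03 = 5.640 mg/L.
Mixed L₀ = (29.8×4.72 + 8.23×93.7)/(38.03) = 911.8/38.03 = 23.98 mg/L.
Initial deficit D₀ = C_s − DO₀ = 8.33 − 5.640 = 2.690 mg/L.
t_c = (1/0.2890) ln[(0.673/0.384)(1 − 2.690×0.2890/(0.384×23.98))] = 3.460 × ln(1.605) = 1.636 d.
D_c = (0.384/0.673) × 23.98 × e^(−0.384×1.636) = 0.5706 × 23.98 × 0.5335 = 7.298 mg/L.
Minimum DO = 8.33 − 7.298 = 1.032 mg/L.

t_c ≈ 1.64 d; minimum DO ≈ 1.03 mg/L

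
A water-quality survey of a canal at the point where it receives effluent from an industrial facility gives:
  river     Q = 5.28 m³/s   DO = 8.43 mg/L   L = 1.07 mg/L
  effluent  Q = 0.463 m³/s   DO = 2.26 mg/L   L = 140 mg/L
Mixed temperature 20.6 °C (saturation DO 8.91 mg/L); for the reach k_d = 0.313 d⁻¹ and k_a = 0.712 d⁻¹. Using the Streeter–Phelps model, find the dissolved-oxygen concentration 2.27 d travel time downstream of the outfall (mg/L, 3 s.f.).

DO ≈ 5.90 mg/L

Mixed DO = (5.28×8.43 + 0.463×2.26)/(5.28+0.463) = 45.56/5.743 = 7.933 mg/L.
Mixed L₀ = (5.28×1.07 + 0.463×140)/(5.743) = 70.47/5.743 = 12.27 mg/L.
Initial deficit D₀ = C_s − DO₀ = 8.91 − 7.933 = 0.9774 mg/L.
D(2.27) = [0.313×12.27/(0.712−0.313)](e^(−0.313×2.27) − e^(−0.712×2.27)) + 0.9774 e^(−0.712×2.27)
= 9.626 × (0.4914 − 0.1986) + 0.9774 × 0.1986 = 3.012 mg/L.
DO = 8.91 − 3.012 = 5.898 mg/L.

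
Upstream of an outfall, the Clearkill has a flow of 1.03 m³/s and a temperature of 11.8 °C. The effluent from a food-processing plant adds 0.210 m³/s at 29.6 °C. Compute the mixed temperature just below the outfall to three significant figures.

Flow-weighted mixing: C = (Q_r C_r + Q_w C_w)/(Q_r + Q_w)
= (1.03×11.8 + 0.210×29.6)/(1.03 + 0.210) = 18.37/1.240 = 14.81 °C.

14.8 °C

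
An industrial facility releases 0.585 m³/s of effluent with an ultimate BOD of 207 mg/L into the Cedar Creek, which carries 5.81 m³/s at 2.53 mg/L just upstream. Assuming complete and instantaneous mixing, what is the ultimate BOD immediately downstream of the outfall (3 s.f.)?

21.2 mg/L

Flow-weighted mixing: C = (Q_r C_r + Q_w C_w)/(Q_r + Q_w)
= (5.81×2.53 + 0.585×207)/(5.81 + 0.585) = 135.8/6.395 = 21.23 mg/L.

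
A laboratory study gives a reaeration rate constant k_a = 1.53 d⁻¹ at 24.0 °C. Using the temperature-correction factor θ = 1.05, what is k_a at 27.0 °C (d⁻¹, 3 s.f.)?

k_a(T₂) = k_a(T₁) · θ^(T₂−T₁) = 1.53 × 1.05^(27.0−24.0)
= 1.53 × 1.05^3.00 = 1.53 × 1.158 = 1.771 d⁻¹.

k_a ≈ 1.77 d⁻¹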